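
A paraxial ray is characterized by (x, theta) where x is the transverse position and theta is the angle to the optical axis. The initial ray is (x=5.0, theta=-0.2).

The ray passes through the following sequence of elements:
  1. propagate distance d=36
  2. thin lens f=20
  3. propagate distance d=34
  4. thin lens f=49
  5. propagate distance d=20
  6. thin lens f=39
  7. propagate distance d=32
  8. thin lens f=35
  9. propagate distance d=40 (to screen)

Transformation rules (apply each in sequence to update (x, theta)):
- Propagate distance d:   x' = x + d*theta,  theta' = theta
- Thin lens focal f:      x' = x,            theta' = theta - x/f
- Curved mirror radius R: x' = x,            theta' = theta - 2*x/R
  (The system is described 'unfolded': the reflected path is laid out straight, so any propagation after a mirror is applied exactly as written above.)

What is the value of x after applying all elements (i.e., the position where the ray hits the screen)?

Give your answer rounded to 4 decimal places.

Initial: x=5.0000 theta=-0.2000
After 1 (propagate distance d=36): x=-2.2000 theta=-0.2000
After 2 (thin lens f=20): x=-2.2000 theta=-0.0900
After 3 (propagate distance d=34): x=-5.2600 theta=-0.0900
After 4 (thin lens f=49): x=-5.2600 theta=17/980 (≈0.0173)
After 5 (propagate distance d=20): x=-12037/2450 (≈-4.9131) theta=17/980 (≈0.0173)
After 6 (thin lens f=39): x=-12037/2450 (≈-4.9131) theta=27389/191100 (≈0.1433)
After 7 (propagate distance d=32): x=-31219/95550 (≈-0.3267) theta=27389/191100 (≈0.1433)
After 8 (thin lens f=35): x=-31219/95550 (≈-0.3267) theta=340351/2229500 (≈0.1527)
After 9 (propagate distance d=40 (to screen)): x=3865679/668850 (≈5.7796) theta=340351/2229500 (≈0.1527)
Rounded to 4 decimal places: x = 5.7796

Answer: 5.7796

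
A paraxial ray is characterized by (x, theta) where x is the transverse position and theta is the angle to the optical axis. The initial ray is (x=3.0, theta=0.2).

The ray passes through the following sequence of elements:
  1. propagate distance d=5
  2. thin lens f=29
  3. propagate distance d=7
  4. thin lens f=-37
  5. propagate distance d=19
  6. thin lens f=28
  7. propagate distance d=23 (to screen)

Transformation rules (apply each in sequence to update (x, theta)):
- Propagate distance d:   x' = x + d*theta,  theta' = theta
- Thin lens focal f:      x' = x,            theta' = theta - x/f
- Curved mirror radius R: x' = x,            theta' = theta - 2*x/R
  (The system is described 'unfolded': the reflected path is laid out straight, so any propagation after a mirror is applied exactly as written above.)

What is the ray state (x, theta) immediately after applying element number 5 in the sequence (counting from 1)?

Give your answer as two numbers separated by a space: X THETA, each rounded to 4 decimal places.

Answer: 7.8910 0.1819

Derivation:
Initial: x=3.0000 theta=0.2000
After 1 (propagate distance d=5): x=4.0000 theta=0.2000
After 2 (thin lens f=29): x=4.0000 theta=9/145 (≈0.0621)
After 3 (propagate distance d=7): x=643/145 (≈4.4345) theta=9/145 (≈0.0621)
After 4 (thin lens f=-37): x=643/145 (≈4.4345) theta=976/5365 (≈0.1819)
After 5 (propagate distance d=19): x=8467/1073 (≈7.8910) theta=976/5365 (≈0.1819)
Rounded to 4 decimal places: x = 7.8910, theta = 0.1819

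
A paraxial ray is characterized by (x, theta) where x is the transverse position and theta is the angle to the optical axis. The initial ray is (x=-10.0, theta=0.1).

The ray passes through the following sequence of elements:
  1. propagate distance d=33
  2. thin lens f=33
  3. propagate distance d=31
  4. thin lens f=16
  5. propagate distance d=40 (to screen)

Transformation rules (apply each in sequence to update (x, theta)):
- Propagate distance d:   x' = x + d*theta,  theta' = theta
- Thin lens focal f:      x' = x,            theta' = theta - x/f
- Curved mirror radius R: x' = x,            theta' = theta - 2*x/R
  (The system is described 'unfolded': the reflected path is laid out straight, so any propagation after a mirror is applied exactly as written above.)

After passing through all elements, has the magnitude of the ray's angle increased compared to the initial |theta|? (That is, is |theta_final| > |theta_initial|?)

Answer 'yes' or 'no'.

Initial: x=-10.0000 theta=0.1000
After 1 (propagate distance d=33): x=-6.7000 theta=0.1000
After 2 (thin lens f=33): x=-6.7000 theta=10/33 (≈0.3030)
After 3 (propagate distance d=31): x=889/330 (≈2.6939) theta=10/33 (≈0.3030)
After 4 (thin lens f=16): x=889/330 (≈2.6939) theta=237/1760 (≈0.1347)
After 5 (propagate distance d=40 (to screen)): x=5333/660 (≈8.0803) theta=237/1760 (≈0.1347)
|theta_initial|=0.1000 |theta_final|=237/1760 (≈0.1347) -> increased

Answer: yes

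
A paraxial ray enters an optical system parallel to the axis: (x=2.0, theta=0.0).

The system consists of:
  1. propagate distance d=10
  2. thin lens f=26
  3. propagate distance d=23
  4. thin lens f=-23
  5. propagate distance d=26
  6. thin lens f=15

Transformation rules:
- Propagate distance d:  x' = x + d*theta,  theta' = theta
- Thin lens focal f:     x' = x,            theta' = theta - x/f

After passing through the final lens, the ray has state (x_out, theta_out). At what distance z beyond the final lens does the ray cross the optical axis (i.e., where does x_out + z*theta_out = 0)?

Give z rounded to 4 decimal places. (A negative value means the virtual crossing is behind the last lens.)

Initial: x=2.0000 theta=0.0000
After 1 (propagate distance d=10): x=2.0000 theta=0.0000
After 2 (thin lens f=26): x=2.0000 theta=-1/13 (≈-0.0769)
After 3 (propagate distance d=23): x=3/13 (≈0.2308) theta=-1/13 (≈-0.0769)
After 4 (thin lens f=-23): x=3/13 (≈0.2308) theta=-20/299 (≈-0.0669)
After 5 (propagate distance d=26): x=-451/299 (≈-1.5084) theta=-20/299 (≈-0.0669)
After 6 (thin lens f=15): x=-451/299 (≈-1.5084) theta=151/4485 (≈0.0337)
z_focus = -x_out/theta_out = -(-451/299)/(151/4485) = 6765/151 ≈ 44.8013
Rounded to 4 decimal places: z = 44.8013

Answer: 44.8013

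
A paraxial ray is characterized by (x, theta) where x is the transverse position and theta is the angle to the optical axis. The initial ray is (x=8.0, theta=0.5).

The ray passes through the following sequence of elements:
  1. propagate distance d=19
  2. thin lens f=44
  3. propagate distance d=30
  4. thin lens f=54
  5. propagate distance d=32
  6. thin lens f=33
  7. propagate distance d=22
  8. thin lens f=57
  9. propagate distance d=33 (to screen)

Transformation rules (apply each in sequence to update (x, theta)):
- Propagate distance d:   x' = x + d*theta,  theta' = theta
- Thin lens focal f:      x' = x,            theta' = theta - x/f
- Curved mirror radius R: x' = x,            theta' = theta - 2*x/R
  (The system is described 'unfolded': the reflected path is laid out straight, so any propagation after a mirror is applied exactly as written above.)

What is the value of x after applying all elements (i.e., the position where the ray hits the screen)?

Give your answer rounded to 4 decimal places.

Initial: x=8.0000 theta=0.5000
After 1 (propagate distance d=19): x=17.5000 theta=0.5000
After 2 (thin lens f=44): x=17.5000 theta=9/88 (≈0.1023)
After 3 (propagate distance d=30): x=905/44 (≈20.5682) theta=9/88 (≈0.1023)
After 4 (thin lens f=54): x=905/44 (≈20.5682) theta=-331/1188 (≈-0.2786)
After 5 (propagate distance d=32): x=13843/1188 (≈11.6524) theta=-331/1188 (≈-0.2786)
After 6 (thin lens f=33): x=13843/1188 (≈11.6524) theta=-12383/19602 (≈-0.6317)
After 7 (propagate distance d=22): x=-8003/3564 (≈-2.2455) theta=-12383/19602 (≈-0.6317)
After 8 (thin lens f=57): x=-8003/3564 (≈-2.2455) theta=-1323629/2234628 (≈-0.5923)
After 9 (propagate distance d=33 (to screen)): x=-737843/33858 (≈-21.7923) theta=-1323629/2234628 (≈-0.5923)
Rounded to 4 decimal places: x = -21.7923

Answer: -21.7923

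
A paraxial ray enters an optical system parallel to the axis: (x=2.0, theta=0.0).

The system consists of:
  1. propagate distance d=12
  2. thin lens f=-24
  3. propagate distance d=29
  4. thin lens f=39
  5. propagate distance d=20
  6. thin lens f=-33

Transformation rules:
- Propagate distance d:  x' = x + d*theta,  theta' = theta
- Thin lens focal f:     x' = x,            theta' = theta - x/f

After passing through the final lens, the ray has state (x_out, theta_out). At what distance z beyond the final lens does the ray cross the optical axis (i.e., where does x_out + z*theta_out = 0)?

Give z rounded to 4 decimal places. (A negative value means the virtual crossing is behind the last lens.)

Initial: x=2.0000 theta=0.0000
After 1 (propagate distance d=12): x=2.0000 theta=0.0000
After 2 (thin lens f=-24): x=2.0000 theta=1/12 (≈0.0833)
After 3 (propagate distance d=29): x=53/12 (≈4.4167) theta=1/12 (≈0.0833)
After 4 (thin lens f=39): x=53/12 (≈4.4167) theta=-7/234 (≈-0.0299)
After 5 (propagate distance d=20): x=1787/468 (≈3.8184) theta=-7/234 (≈-0.0299)
After 6 (thin lens f=-33): x=1787/468 (≈3.8184) theta=1325/15444 (≈0.0858)
z_focus = -x_out/theta_out = -(1787/468)/(1325/15444) = -58971/1325 ≈ -44.5064
Rounded to 4 decimal places: z = -44.5064

Answer: -44.5064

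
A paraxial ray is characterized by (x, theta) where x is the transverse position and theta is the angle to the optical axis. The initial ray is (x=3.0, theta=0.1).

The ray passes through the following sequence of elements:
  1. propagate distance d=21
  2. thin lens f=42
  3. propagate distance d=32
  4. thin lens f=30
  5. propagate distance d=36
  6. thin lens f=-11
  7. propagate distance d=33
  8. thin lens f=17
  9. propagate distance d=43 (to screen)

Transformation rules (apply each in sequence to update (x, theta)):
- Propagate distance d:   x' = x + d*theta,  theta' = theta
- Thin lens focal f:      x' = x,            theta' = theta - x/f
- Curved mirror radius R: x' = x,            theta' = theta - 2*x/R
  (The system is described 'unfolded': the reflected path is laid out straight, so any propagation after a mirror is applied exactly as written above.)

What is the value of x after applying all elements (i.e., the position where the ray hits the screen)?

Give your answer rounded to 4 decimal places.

Answer: 4.9129

Derivation:
Initial: x=3.0000 theta=0.1000
After 1 (propagate distance d=21): x=5.1000 theta=0.1000
After 2 (thin lens f=42): x=5.1000 theta=-3/140 (≈-0.0214)
After 3 (propagate distance d=32): x=309/70 (≈4.4143) theta=-3/140 (≈-0.0214)
After 4 (thin lens f=30): x=309/70 (≈4.4143) theta=-59/350 (≈-0.1686)
After 5 (propagate distance d=36): x=-579/350 (≈-1.6543) theta=-59/350 (≈-0.1686)
After 6 (thin lens f=-11): x=-579/350 (≈-1.6543) theta=-614/1925 (≈-0.3190)
After 7 (propagate distance d=33): x=-12.1800 theta=-614/1925 (≈-0.3190)
After 8 (thin lens f=17): x=-12.1800 theta=26017/65450 (≈0.3975)
After 9 (propagate distance d=43 (to screen)): x=6431/1309 (≈4.9129) theta=26017/65450 (≈0.3975)
Rounded to 4 decimal places: x = 4.9129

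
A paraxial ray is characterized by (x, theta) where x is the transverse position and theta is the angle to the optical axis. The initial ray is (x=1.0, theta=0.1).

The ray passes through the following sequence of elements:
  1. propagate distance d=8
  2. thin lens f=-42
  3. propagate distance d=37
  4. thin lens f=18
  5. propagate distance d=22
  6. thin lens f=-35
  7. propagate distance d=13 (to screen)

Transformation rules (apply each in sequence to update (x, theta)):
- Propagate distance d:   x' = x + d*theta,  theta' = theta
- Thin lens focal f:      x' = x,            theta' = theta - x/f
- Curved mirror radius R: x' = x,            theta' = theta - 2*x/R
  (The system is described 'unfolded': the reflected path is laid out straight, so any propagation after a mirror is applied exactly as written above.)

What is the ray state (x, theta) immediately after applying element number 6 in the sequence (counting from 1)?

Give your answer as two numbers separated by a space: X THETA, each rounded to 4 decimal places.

Initial: x=1.0000 theta=0.1000
After 1 (propagate distance d=8): x=1.8000 theta=0.1000
After 2 (thin lens f=-42): x=1.8000 theta=1/7 (≈0.1429)
After 3 (propagate distance d=37): x=248/35 (≈7.0857) theta=1/7 (≈0.1429)
After 4 (thin lens f=18): x=248/35 (≈7.0857) theta=-79/315 (≈-0.2508)
After 5 (propagate distance d=22): x=494/315 (≈1.5683) theta=-79/315 (≈-0.2508)
After 6 (thin lens f=-35): x=494/315 (≈1.5683) theta=-757/3675 (≈-0.2060)
Rounded to 4 decimal places: x = 1.5683, theta = -0.2060

Answer: 1.5683 -0.2060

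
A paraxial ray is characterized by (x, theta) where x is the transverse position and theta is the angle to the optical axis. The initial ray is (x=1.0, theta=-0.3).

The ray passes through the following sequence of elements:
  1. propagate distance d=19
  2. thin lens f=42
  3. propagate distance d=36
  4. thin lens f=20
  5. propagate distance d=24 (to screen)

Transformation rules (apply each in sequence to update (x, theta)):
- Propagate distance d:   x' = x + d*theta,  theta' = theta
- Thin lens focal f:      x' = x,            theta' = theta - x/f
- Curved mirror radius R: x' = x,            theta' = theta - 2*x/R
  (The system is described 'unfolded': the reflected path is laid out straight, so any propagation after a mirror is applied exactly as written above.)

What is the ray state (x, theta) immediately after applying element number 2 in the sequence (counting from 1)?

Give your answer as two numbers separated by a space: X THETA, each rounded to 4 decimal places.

Answer: -4.7000 -0.1881

Derivation:
Initial: x=1.0000 theta=-0.3000
After 1 (propagate distance d=19): x=-4.7000 theta=-0.3000
After 2 (thin lens f=42): x=-4.7000 theta=-79/420 (≈-0.1881)
Rounded to 4 decimal places: x = -4.7000, theta = -0.1881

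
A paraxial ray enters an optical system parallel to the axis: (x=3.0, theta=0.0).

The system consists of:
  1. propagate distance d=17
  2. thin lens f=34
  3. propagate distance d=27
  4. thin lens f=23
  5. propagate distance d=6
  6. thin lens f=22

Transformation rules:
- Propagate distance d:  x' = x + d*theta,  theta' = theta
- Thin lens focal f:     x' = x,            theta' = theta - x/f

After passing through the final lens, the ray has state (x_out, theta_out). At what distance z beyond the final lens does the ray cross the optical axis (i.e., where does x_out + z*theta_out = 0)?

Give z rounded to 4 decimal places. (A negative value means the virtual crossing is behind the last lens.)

Answer: -0.6521

Derivation:
Initial: x=3.0000 theta=0.0000
After 1 (propagate distance d=17): x=3.0000 theta=0.0000
After 2 (thin lens f=34): x=3.0000 theta=-3/34 (≈-0.0882)
After 3 (propagate distance d=27): x=21/34 (≈0.6176) theta=-3/34 (≈-0.0882)
After 4 (thin lens f=23): x=21/34 (≈0.6176) theta=-45/391 (≈-0.1151)
After 5 (propagate distance d=6): x=-57/782 (≈-0.0729) theta=-45/391 (≈-0.1151)
After 6 (thin lens f=22): x=-57/782 (≈-0.0729) theta=-1923/17204 (≈-0.1118)
z_focus = -x_out/theta_out = -(-57/782)/(-1923/17204) = -418/641 ≈ -0.6521
Rounded to 4 decimal places: z = -0.6521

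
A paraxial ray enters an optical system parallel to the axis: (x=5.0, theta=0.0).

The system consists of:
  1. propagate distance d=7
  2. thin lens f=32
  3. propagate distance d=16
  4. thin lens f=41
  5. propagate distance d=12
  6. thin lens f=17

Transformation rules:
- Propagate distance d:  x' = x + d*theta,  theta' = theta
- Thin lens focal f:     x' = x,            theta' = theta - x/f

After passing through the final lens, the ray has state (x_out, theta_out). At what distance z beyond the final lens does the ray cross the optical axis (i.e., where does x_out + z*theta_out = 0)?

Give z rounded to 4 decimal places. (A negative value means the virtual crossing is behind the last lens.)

Initial: x=5.0000 theta=0.0000
After 1 (propagate distance d=7): x=5.0000 theta=0.0000
After 2 (thin lens f=32): x=5.0000 theta=-5/32 (≈-0.1563)
After 3 (propagate distance d=16): x=2.5000 theta=-5/32 (≈-0.1563)
After 4 (thin lens f=41): x=2.5000 theta=-285/1312 (≈-0.2172)
After 5 (propagate distance d=12): x=-35/328 (≈-0.1067) theta=-285/1312 (≈-0.2172)
After 6 (thin lens f=17): x=-35/328 (≈-0.1067) theta=-4705/22304 (≈-0.2109)
z_focus = -x_out/theta_out = -(-35/328)/(-4705/22304) = -476/941 ≈ -0.5058
Rounded to 4 decimal places: z = -0.5058

Answer: -0.5058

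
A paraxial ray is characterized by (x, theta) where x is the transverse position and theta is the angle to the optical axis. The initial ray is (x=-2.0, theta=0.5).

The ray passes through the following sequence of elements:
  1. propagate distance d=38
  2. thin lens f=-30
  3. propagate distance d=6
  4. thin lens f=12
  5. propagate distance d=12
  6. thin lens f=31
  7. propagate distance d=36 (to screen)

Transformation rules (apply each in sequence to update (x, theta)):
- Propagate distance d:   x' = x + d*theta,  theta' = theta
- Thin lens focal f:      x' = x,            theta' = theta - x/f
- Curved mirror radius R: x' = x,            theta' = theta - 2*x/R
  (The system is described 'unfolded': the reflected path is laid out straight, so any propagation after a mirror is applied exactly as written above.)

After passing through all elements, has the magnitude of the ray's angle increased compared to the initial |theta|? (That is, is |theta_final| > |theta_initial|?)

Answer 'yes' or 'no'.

Initial: x=-2.0000 theta=0.5000
After 1 (propagate distance d=38): x=17.0000 theta=0.5000
After 2 (thin lens f=-30): x=17.0000 theta=16/15 (≈1.0667)
After 3 (propagate distance d=6): x=23.4000 theta=16/15 (≈1.0667)
After 4 (thin lens f=12): x=23.4000 theta=-53/60 (≈-0.8833)
After 5 (propagate distance d=12): x=12.8000 theta=-53/60 (≈-0.8833)
After 6 (thin lens f=31): x=12.8000 theta=-2411/1860 (≈-1.2962)
After 7 (propagate distance d=36 (to screen)): x=-5249/155 (≈-33.8645) theta=-2411/1860 (≈-1.2962)
|theta_initial|=0.5000 |theta_final|=2411/1860 (≈1.2962) -> increased

Answer: yes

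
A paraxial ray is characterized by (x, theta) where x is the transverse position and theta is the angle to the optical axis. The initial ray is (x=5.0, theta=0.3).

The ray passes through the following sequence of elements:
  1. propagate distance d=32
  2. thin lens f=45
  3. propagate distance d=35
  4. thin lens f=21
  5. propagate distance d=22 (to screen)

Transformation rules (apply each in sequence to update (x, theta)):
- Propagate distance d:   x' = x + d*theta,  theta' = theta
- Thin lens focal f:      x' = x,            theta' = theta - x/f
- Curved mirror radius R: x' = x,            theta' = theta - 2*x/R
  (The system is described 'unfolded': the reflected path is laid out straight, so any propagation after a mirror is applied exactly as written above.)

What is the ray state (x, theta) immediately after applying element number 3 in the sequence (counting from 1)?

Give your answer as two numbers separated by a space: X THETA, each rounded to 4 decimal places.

Initial: x=5.0000 theta=0.3000
After 1 (propagate distance d=32): x=14.6000 theta=0.3000
After 2 (thin lens f=45): x=14.6000 theta=-11/450 (≈-0.0244)
After 3 (propagate distance d=35): x=1237/90 (≈13.7444) theta=-11/450 (≈-0.0244)
Rounded to 4 decimal places: x = 13.7444, theta = -0.0244

Answer: 13.7444 -0.0244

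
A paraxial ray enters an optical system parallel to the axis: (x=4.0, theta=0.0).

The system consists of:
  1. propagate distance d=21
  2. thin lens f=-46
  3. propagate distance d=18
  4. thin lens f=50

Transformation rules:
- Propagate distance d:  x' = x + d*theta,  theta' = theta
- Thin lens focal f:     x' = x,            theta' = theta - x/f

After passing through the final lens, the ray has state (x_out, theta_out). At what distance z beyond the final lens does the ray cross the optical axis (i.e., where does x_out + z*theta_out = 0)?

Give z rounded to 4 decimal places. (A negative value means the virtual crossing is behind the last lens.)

Answer: 228.5714

Derivation:
Initial: x=4.0000 theta=0.0000
After 1 (propagate distance d=21): x=4.0000 theta=0.0000
After 2 (thin lens f=-46): x=4.0000 theta=2/23 (≈0.0870)
After 3 (propagate distance d=18): x=128/23 (≈5.5652) theta=2/23 (≈0.0870)
After 4 (thin lens f=50): x=128/23 (≈5.5652) theta=-14/575 (≈-0.0243)
z_focus = -x_out/theta_out = -(128/23)/(-14/575) = 1600/7 ≈ 228.5714
Rounded to 4 decimal places: z = 228.5714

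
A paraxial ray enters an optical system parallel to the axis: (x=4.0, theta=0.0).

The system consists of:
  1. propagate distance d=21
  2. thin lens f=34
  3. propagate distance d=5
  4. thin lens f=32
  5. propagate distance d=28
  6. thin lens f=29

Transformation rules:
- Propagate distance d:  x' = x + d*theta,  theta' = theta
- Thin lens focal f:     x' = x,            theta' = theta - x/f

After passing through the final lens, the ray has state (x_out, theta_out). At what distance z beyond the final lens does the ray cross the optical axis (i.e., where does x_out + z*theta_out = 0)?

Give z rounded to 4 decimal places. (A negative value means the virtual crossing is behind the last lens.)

Initial: x=4.0000 theta=0.0000
After 1 (propagate distance d=21): x=4.0000 theta=0.0000
After 2 (thin lens f=34): x=4.0000 theta=-2/17 (≈-0.1176)
After 3 (propagate distance d=5): x=58/17 (≈3.4118) theta=-2/17 (≈-0.1176)
After 4 (thin lens f=32): x=58/17 (≈3.4118) theta=-61/272 (≈-0.2243)
After 5 (propagate distance d=28): x=-195/68 (≈-2.8676) theta=-61/272 (≈-0.2243)
After 6 (thin lens f=29): x=-195/68 (≈-2.8676) theta=-989/7888 (≈-0.1254)
z_focus = -x_out/theta_out = -(-195/68)/(-989/7888) = -22620/989 ≈ -22.8716
Rounded to 4 decimal places: z = -22.8716

Answer: -22.8716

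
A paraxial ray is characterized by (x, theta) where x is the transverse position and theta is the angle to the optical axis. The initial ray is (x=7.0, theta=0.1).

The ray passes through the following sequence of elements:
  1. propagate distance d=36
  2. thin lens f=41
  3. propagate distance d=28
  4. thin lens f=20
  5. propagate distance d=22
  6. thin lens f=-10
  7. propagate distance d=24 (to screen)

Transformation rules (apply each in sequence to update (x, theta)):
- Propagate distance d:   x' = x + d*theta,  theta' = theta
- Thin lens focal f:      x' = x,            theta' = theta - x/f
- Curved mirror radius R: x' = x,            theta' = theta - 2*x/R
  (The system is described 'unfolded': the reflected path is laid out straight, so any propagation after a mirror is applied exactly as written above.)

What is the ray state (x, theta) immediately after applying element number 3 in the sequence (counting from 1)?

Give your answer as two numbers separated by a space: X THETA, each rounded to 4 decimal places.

Initial: x=7.0000 theta=0.1000
After 1 (propagate distance d=36): x=10.6000 theta=0.1000
After 2 (thin lens f=41): x=10.6000 theta=-13/82 (≈-0.1585)
After 3 (propagate distance d=28): x=1263/205 (≈6.1610) theta=-13/82 (≈-0.1585)
Rounded to 4 decimal places: x = 6.1610, theta = -0.1585

Answer: 6.1610 -0.1585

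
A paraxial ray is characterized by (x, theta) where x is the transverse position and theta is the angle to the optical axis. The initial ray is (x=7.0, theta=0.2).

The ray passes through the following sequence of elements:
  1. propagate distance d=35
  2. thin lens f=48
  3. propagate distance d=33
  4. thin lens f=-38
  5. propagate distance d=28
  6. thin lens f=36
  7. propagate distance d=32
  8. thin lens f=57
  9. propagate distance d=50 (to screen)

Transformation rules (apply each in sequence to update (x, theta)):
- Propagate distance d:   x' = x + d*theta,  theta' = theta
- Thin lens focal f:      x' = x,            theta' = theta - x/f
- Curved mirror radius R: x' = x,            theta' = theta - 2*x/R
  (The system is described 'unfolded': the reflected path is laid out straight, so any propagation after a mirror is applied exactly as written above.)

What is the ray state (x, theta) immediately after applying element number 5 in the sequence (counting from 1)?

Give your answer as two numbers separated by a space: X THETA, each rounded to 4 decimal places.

Initial: x=7.0000 theta=0.2000
After 1 (propagate distance d=35): x=14.0000 theta=0.2000
After 2 (thin lens f=48): x=14.0000 theta=-11/120 (≈-0.0917)
After 3 (propagate distance d=33): x=10.9750 theta=-11/120 (≈-0.0917)
After 4 (thin lens f=-38): x=10.9750 theta=899/4560 (≈0.1971)
After 5 (propagate distance d=28): x=37609/2280 (≈16.4952) theta=899/4560 (≈0.1971)
Rounded to 4 decimal places: x = 16.4952, theta = 0.1971

Answer: 16.4952 0.1971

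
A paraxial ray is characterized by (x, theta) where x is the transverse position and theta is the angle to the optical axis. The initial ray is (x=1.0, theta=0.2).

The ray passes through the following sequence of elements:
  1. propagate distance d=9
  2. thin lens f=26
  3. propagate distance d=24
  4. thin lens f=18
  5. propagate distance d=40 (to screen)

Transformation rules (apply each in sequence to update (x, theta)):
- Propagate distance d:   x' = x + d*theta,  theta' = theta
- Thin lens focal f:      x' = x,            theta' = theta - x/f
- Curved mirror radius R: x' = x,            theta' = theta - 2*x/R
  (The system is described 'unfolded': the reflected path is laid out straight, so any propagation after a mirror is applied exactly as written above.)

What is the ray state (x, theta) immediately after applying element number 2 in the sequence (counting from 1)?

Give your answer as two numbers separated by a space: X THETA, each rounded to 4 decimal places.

Answer: 2.8000 0.0923

Derivation:
Initial: x=1.0000 theta=0.2000
After 1 (propagate distance d=9): x=2.8000 theta=0.2000
After 2 (thin lens f=26): x=2.8000 theta=6/65 (≈0.0923)
Rounded to 4 decimal places: x = 2.8000, theta = 0.0923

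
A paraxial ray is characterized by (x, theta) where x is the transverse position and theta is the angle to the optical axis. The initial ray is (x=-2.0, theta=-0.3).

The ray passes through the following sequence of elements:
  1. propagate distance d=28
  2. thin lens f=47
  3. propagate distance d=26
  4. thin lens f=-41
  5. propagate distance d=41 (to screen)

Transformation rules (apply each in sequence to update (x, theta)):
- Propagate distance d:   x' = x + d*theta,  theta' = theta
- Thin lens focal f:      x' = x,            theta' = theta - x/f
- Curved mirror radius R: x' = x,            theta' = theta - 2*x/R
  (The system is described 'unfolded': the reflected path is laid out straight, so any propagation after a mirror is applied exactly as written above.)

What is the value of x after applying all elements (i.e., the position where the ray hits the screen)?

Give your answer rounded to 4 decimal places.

Initial: x=-2.0000 theta=-0.3000
After 1 (propagate distance d=28): x=-10.4000 theta=-0.3000
After 2 (thin lens f=47): x=-10.4000 theta=-37/470 (≈-0.0787)
After 3 (propagate distance d=26): x=-585/47 (≈-12.4468) theta=-37/470 (≈-0.0787)
After 4 (thin lens f=-41): x=-585/47 (≈-12.4468) theta=-7367/19270 (≈-0.3823)
After 5 (propagate distance d=41 (to screen)): x=-13217/470 (≈-28.1213) theta=-7367/19270 (≈-0.3823)
Rounded to 4 decimal places: x = -28.1213

Answer: -28.1213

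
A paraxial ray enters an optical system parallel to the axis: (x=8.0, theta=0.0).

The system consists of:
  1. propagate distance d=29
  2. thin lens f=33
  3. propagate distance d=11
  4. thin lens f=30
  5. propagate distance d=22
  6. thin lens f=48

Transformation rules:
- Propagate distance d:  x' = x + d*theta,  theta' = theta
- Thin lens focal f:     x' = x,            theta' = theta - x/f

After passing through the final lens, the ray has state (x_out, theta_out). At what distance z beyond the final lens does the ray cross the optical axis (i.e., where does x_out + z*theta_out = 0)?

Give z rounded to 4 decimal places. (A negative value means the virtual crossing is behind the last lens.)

Answer: -11.5467

Derivation:
Initial: x=8.0000 theta=0.0000
After 1 (propagate distance d=29): x=8.0000 theta=0.0000
After 2 (thin lens f=33): x=8.0000 theta=-8/33 (≈-0.2424)
After 3 (propagate distance d=11): x=16/3 (≈5.3333) theta=-8/33 (≈-0.2424)
After 4 (thin lens f=30): x=16/3 (≈5.3333) theta=-208/495 (≈-0.4202)
After 5 (propagate distance d=22): x=-176/45 (≈-3.9111) theta=-208/495 (≈-0.4202)
After 6 (thin lens f=48): x=-176/45 (≈-3.9111) theta=-503/1485 (≈-0.3387)
z_focus = -x_out/theta_out = -(-176/45)/(-503/1485) = -5808/503 ≈ -11.5467
Rounded to 4 decimal places: z = -11.5467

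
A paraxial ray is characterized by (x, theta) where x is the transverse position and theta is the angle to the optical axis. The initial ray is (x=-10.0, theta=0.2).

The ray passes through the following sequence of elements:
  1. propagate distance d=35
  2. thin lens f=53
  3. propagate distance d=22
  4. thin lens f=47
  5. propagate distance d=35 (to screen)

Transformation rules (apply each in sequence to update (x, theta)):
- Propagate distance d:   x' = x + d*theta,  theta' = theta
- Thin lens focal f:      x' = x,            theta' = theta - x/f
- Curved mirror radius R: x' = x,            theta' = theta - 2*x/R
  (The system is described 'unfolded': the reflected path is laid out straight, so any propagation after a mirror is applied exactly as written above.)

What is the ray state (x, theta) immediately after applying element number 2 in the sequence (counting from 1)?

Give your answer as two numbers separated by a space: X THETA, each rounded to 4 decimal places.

Answer: -3.0000 0.2566

Derivation:
Initial: x=-10.0000 theta=0.2000
After 1 (propagate distance d=35): x=-3.0000 theta=0.2000
After 2 (thin lens f=53): x=-3.0000 theta=68/265 (≈0.2566)
Rounded to 4 decimal places: x = -3.0000, theta = 0.2566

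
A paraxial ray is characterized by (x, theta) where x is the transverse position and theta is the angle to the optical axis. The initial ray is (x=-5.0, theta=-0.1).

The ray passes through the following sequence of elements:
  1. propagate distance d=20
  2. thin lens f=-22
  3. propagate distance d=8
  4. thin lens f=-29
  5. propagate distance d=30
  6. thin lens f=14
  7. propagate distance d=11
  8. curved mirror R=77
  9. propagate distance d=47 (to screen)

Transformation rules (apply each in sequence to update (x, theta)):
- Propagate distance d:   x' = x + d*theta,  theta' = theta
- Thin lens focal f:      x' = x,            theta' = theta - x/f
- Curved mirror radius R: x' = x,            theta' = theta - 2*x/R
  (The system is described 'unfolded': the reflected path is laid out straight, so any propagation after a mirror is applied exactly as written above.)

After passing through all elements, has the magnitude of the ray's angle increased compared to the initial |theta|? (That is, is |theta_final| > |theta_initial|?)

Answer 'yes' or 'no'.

Answer: yes

Derivation:
Initial: x=-5.0000 theta=-0.1000
After 1 (propagate distance d=20): x=-7.0000 theta=-0.1000
After 2 (thin lens f=-22): x=-7.0000 theta=-23/55 (≈-0.4182)
After 3 (propagate distance d=8): x=-569/55 (≈-10.3455) theta=-23/55 (≈-0.4182)
After 4 (thin lens f=-29): x=-569/55 (≈-10.3455) theta=-1236/1595 (≈-0.7749)
After 5 (propagate distance d=30): x=-4871/145 (≈-33.5931) theta=-1236/1595 (≈-0.7749)
After 6 (thin lens f=14): x=-4871/145 (≈-33.5931) theta=36277/22330 (≈1.6246)
After 7 (propagate distance d=11): x=-31917/2030 (≈-15.7227) theta=36277/22330 (≈1.6246)
After 8 (curved mirror R=77): x=-31917/2030 (≈-15.7227) theta=317773/156310 (≈2.0330)
After 9 (propagate distance d=47 (to screen)): x=6238861/78155 (≈79.8268) theta=317773/156310 (≈2.0330)
|theta_initial|=0.1000 |theta_final|=317773/156310 (≈2.0330) -> increased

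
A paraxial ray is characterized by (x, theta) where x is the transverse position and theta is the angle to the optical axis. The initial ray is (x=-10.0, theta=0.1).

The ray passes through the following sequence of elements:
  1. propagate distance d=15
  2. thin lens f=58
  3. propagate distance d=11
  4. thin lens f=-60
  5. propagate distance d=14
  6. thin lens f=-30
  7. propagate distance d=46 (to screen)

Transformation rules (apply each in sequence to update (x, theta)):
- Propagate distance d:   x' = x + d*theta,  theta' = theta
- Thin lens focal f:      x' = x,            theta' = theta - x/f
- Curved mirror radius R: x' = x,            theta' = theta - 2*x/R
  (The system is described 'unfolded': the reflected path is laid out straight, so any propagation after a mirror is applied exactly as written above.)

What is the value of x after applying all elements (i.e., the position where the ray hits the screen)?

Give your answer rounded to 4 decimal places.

Answer: -2.4357

Derivation:
Initial: x=-10.0000 theta=0.1000
After 1 (propagate distance d=15): x=-8.5000 theta=0.1000
After 2 (thin lens f=58): x=-8.5000 theta=143/580 (≈0.2466)
After 3 (propagate distance d=11): x=-3357/580 (≈-5.7879) theta=143/580 (≈0.2466)
After 4 (thin lens f=-60): x=-3357/580 (≈-5.7879) theta=1741/11600 (≈0.1501)
After 5 (propagate distance d=14): x=-21383/5800 (≈-3.6867) theta=1741/11600 (≈0.1501)
After 6 (thin lens f=-30): x=-21383/5800 (≈-3.6867) theta=1183/43500 (≈0.0272)
After 7 (propagate distance d=46 (to screen)): x=-211909/87000 (≈-2.4357) theta=1183/43500 (≈0.0272)
Rounded to 4 decimal places: x = -2.4357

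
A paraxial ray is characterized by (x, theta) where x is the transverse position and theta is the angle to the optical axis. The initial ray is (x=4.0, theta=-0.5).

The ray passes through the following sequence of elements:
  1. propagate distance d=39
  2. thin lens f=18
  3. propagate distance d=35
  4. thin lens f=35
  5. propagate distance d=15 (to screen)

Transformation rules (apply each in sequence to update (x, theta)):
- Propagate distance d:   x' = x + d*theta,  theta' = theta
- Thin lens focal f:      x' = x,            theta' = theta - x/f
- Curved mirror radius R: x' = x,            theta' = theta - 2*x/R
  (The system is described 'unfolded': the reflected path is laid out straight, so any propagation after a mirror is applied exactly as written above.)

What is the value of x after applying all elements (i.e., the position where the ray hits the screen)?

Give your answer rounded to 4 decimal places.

Initial: x=4.0000 theta=-0.5000
After 1 (propagate distance d=39): x=-15.5000 theta=-0.5000
After 2 (thin lens f=18): x=-15.5000 theta=13/36 (≈0.3611)
After 3 (propagate distance d=35): x=-103/36 (≈-2.8611) theta=13/36 (≈0.3611)
After 4 (thin lens f=35): x=-103/36 (≈-2.8611) theta=31/70 (≈0.4429)
After 5 (propagate distance d=15 (to screen)): x=953/252 (≈3.7817) theta=31/70 (≈0.4429)
Rounded to 4 decimal places: x = 3.7817

Answer: 3.7817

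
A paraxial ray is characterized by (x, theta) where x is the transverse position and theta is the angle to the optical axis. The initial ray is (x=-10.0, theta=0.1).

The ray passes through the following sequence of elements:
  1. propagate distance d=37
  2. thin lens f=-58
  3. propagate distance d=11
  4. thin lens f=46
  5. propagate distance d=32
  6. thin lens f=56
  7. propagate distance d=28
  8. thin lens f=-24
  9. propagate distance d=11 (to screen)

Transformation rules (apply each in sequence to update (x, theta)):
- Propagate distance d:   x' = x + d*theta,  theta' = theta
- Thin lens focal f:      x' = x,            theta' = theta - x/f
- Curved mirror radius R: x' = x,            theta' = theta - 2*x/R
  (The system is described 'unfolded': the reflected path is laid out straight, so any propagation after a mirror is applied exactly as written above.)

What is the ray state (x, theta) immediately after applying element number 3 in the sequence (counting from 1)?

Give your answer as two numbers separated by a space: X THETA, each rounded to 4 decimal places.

Initial: x=-10.0000 theta=0.1000
After 1 (propagate distance d=37): x=-6.3000 theta=0.1000
After 2 (thin lens f=-58): x=-6.3000 theta=-1/116 (≈-0.0086)
After 3 (propagate distance d=11): x=-3709/580 (≈-6.3948) theta=-1/116 (≈-0.0086)
Rounded to 4 decimal places: x = -6.3948, theta = -0.0086

Answer: -6.3948 -0.0086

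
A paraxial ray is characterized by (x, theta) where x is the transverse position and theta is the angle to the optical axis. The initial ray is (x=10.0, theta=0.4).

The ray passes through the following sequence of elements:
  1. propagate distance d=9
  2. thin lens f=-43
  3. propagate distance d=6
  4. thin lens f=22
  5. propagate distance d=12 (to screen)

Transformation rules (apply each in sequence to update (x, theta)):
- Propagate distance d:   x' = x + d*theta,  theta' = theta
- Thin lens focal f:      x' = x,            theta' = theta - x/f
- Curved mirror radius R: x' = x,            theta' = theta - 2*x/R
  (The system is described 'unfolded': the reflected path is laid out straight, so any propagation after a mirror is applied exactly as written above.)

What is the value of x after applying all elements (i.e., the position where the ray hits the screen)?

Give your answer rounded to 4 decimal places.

Initial: x=10.0000 theta=0.4000
After 1 (propagate distance d=9): x=13.6000 theta=0.4000
After 2 (thin lens f=-43): x=13.6000 theta=154/215 (≈0.7163)
After 3 (propagate distance d=6): x=3848/215 (≈17.8977) theta=154/215 (≈0.7163)
After 4 (thin lens f=22): x=3848/215 (≈17.8977) theta=-46/473 (≈-0.0973)
After 5 (propagate distance d=12 (to screen)): x=39568/2365 (≈16.7307) theta=-46/473 (≈-0.0973)
Rounded to 4 decimal places: x = 16.7307

Answer: 16.7307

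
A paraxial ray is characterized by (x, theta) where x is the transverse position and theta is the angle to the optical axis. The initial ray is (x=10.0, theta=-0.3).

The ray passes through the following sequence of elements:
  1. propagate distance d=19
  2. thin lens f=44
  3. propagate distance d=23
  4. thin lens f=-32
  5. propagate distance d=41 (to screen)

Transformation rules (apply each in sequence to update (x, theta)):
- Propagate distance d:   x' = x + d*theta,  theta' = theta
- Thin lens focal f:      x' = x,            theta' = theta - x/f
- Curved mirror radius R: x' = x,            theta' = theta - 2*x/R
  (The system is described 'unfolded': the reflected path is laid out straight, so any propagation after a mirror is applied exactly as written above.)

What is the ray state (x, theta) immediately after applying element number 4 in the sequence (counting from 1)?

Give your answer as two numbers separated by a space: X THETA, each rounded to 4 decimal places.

Initial: x=10.0000 theta=-0.3000
After 1 (propagate distance d=19): x=4.3000 theta=-0.3000
After 2 (thin lens f=44): x=4.3000 theta=-35/88 (≈-0.3977)
After 3 (propagate distance d=23): x=-2133/440 (≈-4.8477) theta=-35/88 (≈-0.3977)
After 4 (thin lens f=-32): x=-2133/440 (≈-4.8477) theta=-703/1280 (≈-0.5492)
Rounded to 4 decimal places: x = -4.8477, theta = -0.5492

Answer: -4.8477 -0.5492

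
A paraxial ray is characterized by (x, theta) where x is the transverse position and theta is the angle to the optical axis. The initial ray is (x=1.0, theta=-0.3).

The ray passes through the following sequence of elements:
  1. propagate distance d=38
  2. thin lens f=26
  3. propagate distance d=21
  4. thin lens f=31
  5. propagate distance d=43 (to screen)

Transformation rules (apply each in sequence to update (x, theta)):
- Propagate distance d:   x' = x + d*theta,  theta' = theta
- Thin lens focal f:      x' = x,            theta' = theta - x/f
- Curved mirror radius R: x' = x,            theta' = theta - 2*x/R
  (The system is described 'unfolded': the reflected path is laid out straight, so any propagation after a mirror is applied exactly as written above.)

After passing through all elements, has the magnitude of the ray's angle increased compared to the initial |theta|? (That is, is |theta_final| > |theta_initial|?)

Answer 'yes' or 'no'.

Answer: yes

Derivation:
Initial: x=1.0000 theta=-0.3000
After 1 (propagate distance d=38): x=-10.4000 theta=-0.3000
After 2 (thin lens f=26): x=-10.4000 theta=0.1000
After 3 (propagate distance d=21): x=-8.3000 theta=0.1000
After 4 (thin lens f=31): x=-8.3000 theta=57/155 (≈0.3677)
After 5 (propagate distance d=43 (to screen)): x=2329/310 (≈7.5129) theta=57/155 (≈0.3677)
|theta_initial|=0.3000 |theta_final|=57/155 (≈0.3677) -> increased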